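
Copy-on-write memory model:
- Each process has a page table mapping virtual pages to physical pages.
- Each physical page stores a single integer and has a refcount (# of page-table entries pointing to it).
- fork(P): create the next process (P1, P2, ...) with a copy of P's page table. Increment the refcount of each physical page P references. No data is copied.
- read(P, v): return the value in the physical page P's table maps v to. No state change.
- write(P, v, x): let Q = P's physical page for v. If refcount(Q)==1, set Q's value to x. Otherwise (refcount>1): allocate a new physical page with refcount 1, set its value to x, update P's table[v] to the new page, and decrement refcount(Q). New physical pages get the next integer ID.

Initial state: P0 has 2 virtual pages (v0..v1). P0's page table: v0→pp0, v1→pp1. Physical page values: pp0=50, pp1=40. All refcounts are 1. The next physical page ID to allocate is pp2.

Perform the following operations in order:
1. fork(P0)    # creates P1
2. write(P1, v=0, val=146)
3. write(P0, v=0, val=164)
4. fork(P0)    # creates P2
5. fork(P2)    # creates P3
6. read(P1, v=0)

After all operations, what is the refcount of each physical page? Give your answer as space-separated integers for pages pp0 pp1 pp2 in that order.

Op 1: fork(P0) -> P1. 2 ppages; refcounts: pp0:2 pp1:2
Op 2: write(P1, v0, 146). refcount(pp0)=2>1 -> COPY to pp2. 3 ppages; refcounts: pp0:1 pp1:2 pp2:1
Op 3: write(P0, v0, 164). refcount(pp0)=1 -> write in place. 3 ppages; refcounts: pp0:1 pp1:2 pp2:1
Op 4: fork(P0) -> P2. 3 ppages; refcounts: pp0:2 pp1:3 pp2:1
Op 5: fork(P2) -> P3. 3 ppages; refcounts: pp0:3 pp1:4 pp2:1
Op 6: read(P1, v0) -> 146. No state change.

Answer: 3 4 1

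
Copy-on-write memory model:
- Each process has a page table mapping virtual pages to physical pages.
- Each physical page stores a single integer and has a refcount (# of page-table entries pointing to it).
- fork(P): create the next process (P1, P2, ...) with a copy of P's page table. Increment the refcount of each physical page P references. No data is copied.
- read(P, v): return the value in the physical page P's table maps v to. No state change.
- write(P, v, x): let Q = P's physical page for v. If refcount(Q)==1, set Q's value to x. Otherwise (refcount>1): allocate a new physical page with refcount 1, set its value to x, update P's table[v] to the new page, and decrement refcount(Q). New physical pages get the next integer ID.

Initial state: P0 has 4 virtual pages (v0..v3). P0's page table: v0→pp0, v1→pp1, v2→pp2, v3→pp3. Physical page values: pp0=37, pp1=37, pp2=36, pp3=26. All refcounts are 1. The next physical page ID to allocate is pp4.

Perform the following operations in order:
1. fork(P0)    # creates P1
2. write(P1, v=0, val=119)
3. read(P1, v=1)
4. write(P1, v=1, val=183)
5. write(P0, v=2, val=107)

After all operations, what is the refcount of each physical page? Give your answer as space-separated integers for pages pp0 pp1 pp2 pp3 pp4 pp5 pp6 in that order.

Answer: 1 1 1 2 1 1 1

Derivation:
Op 1: fork(P0) -> P1. 4 ppages; refcounts: pp0:2 pp1:2 pp2:2 pp3:2
Op 2: write(P1, v0, 119). refcount(pp0)=2>1 -> COPY to pp4. 5 ppages; refcounts: pp0:1 pp1:2 pp2:2 pp3:2 pp4:1
Op 3: read(P1, v1) -> 37. No state change.
Op 4: write(P1, v1, 183). refcount(pp1)=2>1 -> COPY to pp5. 6 ppages; refcounts: pp0:1 pp1:1 pp2:2 pp3:2 pp4:1 pp5:1
Op 5: write(P0, v2, 107). refcount(pp2)=2>1 -> COPY to pp6. 7 ppages; refcounts: pp0:1 pp1:1 pp2:1 pp3:2 pp4:1 pp5:1 pp6:1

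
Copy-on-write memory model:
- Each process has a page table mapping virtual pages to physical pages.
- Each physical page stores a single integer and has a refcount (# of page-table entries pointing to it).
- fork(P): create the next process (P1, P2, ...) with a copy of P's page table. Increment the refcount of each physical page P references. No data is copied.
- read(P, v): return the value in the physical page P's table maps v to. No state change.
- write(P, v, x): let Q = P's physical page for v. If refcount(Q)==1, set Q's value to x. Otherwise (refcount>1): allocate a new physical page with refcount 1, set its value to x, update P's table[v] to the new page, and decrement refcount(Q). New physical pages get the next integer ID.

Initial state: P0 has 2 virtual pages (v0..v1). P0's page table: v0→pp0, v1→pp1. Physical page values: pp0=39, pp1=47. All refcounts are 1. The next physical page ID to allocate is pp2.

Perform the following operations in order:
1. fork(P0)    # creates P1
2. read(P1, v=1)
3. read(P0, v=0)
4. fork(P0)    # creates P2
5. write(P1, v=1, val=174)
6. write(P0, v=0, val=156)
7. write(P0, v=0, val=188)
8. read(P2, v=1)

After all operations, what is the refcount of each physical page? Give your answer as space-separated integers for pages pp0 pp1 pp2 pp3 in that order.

Answer: 2 2 1 1

Derivation:
Op 1: fork(P0) -> P1. 2 ppages; refcounts: pp0:2 pp1:2
Op 2: read(P1, v1) -> 47. No state change.
Op 3: read(P0, v0) -> 39. No state change.
Op 4: fork(P0) -> P2. 2 ppages; refcounts: pp0:3 pp1:3
Op 5: write(P1, v1, 174). refcount(pp1)=3>1 -> COPY to pp2. 3 ppages; refcounts: pp0:3 pp1:2 pp2:1
Op 6: write(P0, v0, 156). refcount(pp0)=3>1 -> COPY to pp3. 4 ppages; refcounts: pp0:2 pp1:2 pp2:1 pp3:1
Op 7: write(P0, v0, 188). refcount(pp3)=1 -> write in place. 4 ppages; refcounts: pp0:2 pp1:2 pp2:1 pp3:1
Op 8: read(P2, v1) -> 47. No state change.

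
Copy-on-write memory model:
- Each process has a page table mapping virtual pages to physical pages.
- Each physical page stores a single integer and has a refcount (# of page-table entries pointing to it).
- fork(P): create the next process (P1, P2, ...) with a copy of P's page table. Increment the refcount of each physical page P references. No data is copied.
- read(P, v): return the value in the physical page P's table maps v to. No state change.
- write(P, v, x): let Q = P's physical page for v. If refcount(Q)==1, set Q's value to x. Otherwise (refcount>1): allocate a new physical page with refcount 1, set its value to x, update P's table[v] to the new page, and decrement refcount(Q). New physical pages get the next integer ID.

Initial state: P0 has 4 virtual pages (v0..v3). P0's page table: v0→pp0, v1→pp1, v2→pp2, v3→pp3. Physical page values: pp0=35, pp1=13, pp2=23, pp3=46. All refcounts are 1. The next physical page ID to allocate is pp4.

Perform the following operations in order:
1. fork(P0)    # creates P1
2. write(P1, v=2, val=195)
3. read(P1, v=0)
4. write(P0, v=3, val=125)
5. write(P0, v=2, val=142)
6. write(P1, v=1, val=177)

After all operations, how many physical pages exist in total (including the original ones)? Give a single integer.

Op 1: fork(P0) -> P1. 4 ppages; refcounts: pp0:2 pp1:2 pp2:2 pp3:2
Op 2: write(P1, v2, 195). refcount(pp2)=2>1 -> COPY to pp4. 5 ppages; refcounts: pp0:2 pp1:2 pp2:1 pp3:2 pp4:1
Op 3: read(P1, v0) -> 35. No state change.
Op 4: write(P0, v3, 125). refcount(pp3)=2>1 -> COPY to pp5. 6 ppages; refcounts: pp0:2 pp1:2 pp2:1 pp3:1 pp4:1 pp5:1
Op 5: write(P0, v2, 142). refcount(pp2)=1 -> write in place. 6 ppages; refcounts: pp0:2 pp1:2 pp2:1 pp3:1 pp4:1 pp5:1
Op 6: write(P1, v1, 177). refcount(pp1)=2>1 -> COPY to pp6. 7 ppages; refcounts: pp0:2 pp1:1 pp2:1 pp3:1 pp4:1 pp5:1 pp6:1

Answer: 7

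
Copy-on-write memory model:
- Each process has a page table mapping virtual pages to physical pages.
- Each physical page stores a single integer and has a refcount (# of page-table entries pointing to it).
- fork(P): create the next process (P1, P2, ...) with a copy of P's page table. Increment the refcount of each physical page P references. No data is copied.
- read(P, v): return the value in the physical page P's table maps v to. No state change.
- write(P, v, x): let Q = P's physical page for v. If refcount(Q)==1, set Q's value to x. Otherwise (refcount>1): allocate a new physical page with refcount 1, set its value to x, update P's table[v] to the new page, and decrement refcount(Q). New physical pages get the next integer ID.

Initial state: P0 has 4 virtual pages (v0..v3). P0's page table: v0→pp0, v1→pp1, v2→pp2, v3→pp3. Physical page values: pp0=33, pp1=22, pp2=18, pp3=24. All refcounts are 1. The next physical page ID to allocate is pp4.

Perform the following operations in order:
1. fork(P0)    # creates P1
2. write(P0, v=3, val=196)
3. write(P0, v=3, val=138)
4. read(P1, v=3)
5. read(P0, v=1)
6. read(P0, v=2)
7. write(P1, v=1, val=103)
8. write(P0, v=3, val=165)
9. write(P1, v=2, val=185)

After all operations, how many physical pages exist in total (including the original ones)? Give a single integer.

Answer: 7

Derivation:
Op 1: fork(P0) -> P1. 4 ppages; refcounts: pp0:2 pp1:2 pp2:2 pp3:2
Op 2: write(P0, v3, 196). refcount(pp3)=2>1 -> COPY to pp4. 5 ppages; refcounts: pp0:2 pp1:2 pp2:2 pp3:1 pp4:1
Op 3: write(P0, v3, 138). refcount(pp4)=1 -> write in place. 5 ppages; refcounts: pp0:2 pp1:2 pp2:2 pp3:1 pp4:1
Op 4: read(P1, v3) -> 24. No state change.
Op 5: read(P0, v1) -> 22. No state change.
Op 6: read(P0, v2) -> 18. No state change.
Op 7: write(P1, v1, 103). refcount(pp1)=2>1 -> COPY to pp5. 6 ppages; refcounts: pp0:2 pp1:1 pp2:2 pp3:1 pp4:1 pp5:1
Op 8: write(P0, v3, 165). refcount(pp4)=1 -> write in place. 6 ppages; refcounts: pp0:2 pp1:1 pp2:2 pp3:1 pp4:1 pp5:1
Op 9: write(P1, v2, 185). refcount(pp2)=2>1 -> COPY to pp6. 7 ppages; refcounts: pp0:2 pp1:1 pp2:1 pp3:1 pp4:1 pp5:1 pp6:1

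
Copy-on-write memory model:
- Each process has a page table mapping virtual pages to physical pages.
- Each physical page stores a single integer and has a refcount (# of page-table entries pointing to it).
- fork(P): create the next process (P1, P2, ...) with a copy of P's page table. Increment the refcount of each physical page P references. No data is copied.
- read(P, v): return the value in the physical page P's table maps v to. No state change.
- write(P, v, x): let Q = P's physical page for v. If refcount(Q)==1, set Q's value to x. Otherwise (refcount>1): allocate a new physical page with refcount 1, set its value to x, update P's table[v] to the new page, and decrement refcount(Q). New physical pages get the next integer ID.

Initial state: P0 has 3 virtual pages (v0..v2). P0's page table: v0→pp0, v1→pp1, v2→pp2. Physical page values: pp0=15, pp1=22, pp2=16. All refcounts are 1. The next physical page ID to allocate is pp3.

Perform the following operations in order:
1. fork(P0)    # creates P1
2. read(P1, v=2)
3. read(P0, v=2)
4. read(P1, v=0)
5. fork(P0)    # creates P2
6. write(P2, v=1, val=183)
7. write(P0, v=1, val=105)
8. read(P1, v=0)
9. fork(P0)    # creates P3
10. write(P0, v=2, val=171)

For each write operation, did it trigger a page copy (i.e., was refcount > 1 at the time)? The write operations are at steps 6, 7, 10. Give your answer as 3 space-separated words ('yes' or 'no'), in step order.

Op 1: fork(P0) -> P1. 3 ppages; refcounts: pp0:2 pp1:2 pp2:2
Op 2: read(P1, v2) -> 16. No state change.
Op 3: read(P0, v2) -> 16. No state change.
Op 4: read(P1, v0) -> 15. No state change.
Op 5: fork(P0) -> P2. 3 ppages; refcounts: pp0:3 pp1:3 pp2:3
Op 6: write(P2, v1, 183). refcount(pp1)=3>1 -> COPY to pp3. 4 ppages; refcounts: pp0:3 pp1:2 pp2:3 pp3:1
Op 7: write(P0, v1, 105). refcount(pp1)=2>1 -> COPY to pp4. 5 ppages; refcounts: pp0:3 pp1:1 pp2:3 pp3:1 pp4:1
Op 8: read(P1, v0) -> 15. No state change.
Op 9: fork(P0) -> P3. 5 ppages; refcounts: pp0:4 pp1:1 pp2:4 pp3:1 pp4:2
Op 10: write(P0, v2, 171). refcount(pp2)=4>1 -> COPY to pp5. 6 ppages; refcounts: pp0:4 pp1:1 pp2:3 pp3:1 pp4:2 pp5:1

yes yes yes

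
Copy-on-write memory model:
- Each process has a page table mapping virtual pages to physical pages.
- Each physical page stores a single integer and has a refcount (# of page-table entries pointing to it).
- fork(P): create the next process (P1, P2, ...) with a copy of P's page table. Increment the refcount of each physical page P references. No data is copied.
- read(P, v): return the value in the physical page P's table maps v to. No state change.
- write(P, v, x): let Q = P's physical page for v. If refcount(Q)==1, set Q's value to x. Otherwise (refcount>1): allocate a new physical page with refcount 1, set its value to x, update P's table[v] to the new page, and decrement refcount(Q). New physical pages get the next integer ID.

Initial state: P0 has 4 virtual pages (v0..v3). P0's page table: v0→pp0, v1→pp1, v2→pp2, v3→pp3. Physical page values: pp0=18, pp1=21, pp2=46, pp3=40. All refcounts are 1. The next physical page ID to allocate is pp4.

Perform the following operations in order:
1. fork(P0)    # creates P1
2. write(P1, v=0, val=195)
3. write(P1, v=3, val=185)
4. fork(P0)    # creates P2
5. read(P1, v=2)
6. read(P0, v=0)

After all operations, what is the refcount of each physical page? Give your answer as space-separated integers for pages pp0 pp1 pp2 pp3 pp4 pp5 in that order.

Answer: 2 3 3 2 1 1

Derivation:
Op 1: fork(P0) -> P1. 4 ppages; refcounts: pp0:2 pp1:2 pp2:2 pp3:2
Op 2: write(P1, v0, 195). refcount(pp0)=2>1 -> COPY to pp4. 5 ppages; refcounts: pp0:1 pp1:2 pp2:2 pp3:2 pp4:1
Op 3: write(P1, v3, 185). refcount(pp3)=2>1 -> COPY to pp5. 6 ppages; refcounts: pp0:1 pp1:2 pp2:2 pp3:1 pp4:1 pp5:1
Op 4: fork(P0) -> P2. 6 ppages; refcounts: pp0:2 pp1:3 pp2:3 pp3:2 pp4:1 pp5:1
Op 5: read(P1, v2) -> 46. No state change.
Op 6: read(P0, v0) -> 18. No state change.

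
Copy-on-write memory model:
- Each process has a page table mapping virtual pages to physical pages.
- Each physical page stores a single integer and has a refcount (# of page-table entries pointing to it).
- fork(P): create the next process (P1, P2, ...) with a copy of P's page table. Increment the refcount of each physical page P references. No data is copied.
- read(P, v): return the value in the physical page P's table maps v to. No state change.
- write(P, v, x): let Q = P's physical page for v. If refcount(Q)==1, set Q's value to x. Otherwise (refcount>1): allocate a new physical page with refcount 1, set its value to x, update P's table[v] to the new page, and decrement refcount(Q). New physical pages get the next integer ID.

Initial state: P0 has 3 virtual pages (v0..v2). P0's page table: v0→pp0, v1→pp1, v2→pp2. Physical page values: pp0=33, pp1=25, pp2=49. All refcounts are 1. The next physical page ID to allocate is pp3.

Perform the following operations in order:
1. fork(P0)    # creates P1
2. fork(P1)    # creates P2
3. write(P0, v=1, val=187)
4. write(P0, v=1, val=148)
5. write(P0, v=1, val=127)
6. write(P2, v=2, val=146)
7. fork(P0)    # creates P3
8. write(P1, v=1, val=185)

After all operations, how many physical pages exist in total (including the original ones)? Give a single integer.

Answer: 6

Derivation:
Op 1: fork(P0) -> P1. 3 ppages; refcounts: pp0:2 pp1:2 pp2:2
Op 2: fork(P1) -> P2. 3 ppages; refcounts: pp0:3 pp1:3 pp2:3
Op 3: write(P0, v1, 187). refcount(pp1)=3>1 -> COPY to pp3. 4 ppages; refcounts: pp0:3 pp1:2 pp2:3 pp3:1
Op 4: write(P0, v1, 148). refcount(pp3)=1 -> write in place. 4 ppages; refcounts: pp0:3 pp1:2 pp2:3 pp3:1
Op 5: write(P0, v1, 127). refcount(pp3)=1 -> write in place. 4 ppages; refcounts: pp0:3 pp1:2 pp2:3 pp3:1
Op 6: write(P2, v2, 146). refcount(pp2)=3>1 -> COPY to pp4. 5 ppages; refcounts: pp0:3 pp1:2 pp2:2 pp3:1 pp4:1
Op 7: fork(P0) -> P3. 5 ppages; refcounts: pp0:4 pp1:2 pp2:3 pp3:2 pp4:1
Op 8: write(P1, v1, 185). refcount(pp1)=2>1 -> COPY to pp5. 6 ppages; refcounts: pp0:4 pp1:1 pp2:3 pp3:2 pp4:1 pp5:1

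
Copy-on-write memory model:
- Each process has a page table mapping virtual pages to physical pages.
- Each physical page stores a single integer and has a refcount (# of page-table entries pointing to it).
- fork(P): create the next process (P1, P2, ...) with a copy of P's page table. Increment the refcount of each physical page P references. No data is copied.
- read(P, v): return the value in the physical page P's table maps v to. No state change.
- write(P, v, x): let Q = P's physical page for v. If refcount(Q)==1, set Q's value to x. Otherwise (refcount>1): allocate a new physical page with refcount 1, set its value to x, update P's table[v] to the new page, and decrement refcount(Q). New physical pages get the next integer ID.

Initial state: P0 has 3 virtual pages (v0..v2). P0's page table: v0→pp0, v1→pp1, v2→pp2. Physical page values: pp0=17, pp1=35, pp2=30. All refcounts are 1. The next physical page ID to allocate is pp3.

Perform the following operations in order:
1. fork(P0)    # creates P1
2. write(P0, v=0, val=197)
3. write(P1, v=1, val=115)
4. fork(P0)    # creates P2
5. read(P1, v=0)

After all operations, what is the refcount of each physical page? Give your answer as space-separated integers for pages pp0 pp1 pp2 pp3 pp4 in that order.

Answer: 1 2 3 2 1

Derivation:
Op 1: fork(P0) -> P1. 3 ppages; refcounts: pp0:2 pp1:2 pp2:2
Op 2: write(P0, v0, 197). refcount(pp0)=2>1 -> COPY to pp3. 4 ppages; refcounts: pp0:1 pp1:2 pp2:2 pp3:1
Op 3: write(P1, v1, 115). refcount(pp1)=2>1 -> COPY to pp4. 5 ppages; refcounts: pp0:1 pp1:1 pp2:2 pp3:1 pp4:1
Op 4: fork(P0) -> P2. 5 ppages; refcounts: pp0:1 pp1:2 pp2:3 pp3:2 pp4:1
Op 5: read(P1, v0) -> 17. No state change.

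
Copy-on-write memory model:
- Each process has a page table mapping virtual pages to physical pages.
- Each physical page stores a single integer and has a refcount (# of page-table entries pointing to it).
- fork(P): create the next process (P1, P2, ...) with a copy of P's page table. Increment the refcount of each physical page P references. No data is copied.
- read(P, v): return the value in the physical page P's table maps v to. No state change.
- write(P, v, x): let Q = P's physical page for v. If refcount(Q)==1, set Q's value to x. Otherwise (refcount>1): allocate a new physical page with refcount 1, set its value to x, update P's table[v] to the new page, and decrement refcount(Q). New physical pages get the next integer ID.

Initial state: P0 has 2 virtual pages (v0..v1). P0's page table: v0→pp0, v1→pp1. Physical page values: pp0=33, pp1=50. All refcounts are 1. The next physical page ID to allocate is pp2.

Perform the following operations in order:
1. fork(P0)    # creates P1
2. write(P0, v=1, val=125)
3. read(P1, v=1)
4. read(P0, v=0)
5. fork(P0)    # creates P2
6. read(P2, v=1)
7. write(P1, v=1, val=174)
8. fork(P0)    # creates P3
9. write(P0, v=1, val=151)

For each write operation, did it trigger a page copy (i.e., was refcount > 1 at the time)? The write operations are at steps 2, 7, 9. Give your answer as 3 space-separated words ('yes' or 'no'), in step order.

Op 1: fork(P0) -> P1. 2 ppages; refcounts: pp0:2 pp1:2
Op 2: write(P0, v1, 125). refcount(pp1)=2>1 -> COPY to pp2. 3 ppages; refcounts: pp0:2 pp1:1 pp2:1
Op 3: read(P1, v1) -> 50. No state change.
Op 4: read(P0, v0) -> 33. No state change.
Op 5: fork(P0) -> P2. 3 ppages; refcounts: pp0:3 pp1:1 pp2:2
Op 6: read(P2, v1) -> 125. No state change.
Op 7: write(P1, v1, 174). refcount(pp1)=1 -> write in place. 3 ppages; refcounts: pp0:3 pp1:1 pp2:2
Op 8: fork(P0) -> P3. 3 ppages; refcounts: pp0:4 pp1:1 pp2:3
Op 9: write(P0, v1, 151). refcount(pp2)=3>1 -> COPY to pp3. 4 ppages; refcounts: pp0:4 pp1:1 pp2:2 pp3:1

yes no yes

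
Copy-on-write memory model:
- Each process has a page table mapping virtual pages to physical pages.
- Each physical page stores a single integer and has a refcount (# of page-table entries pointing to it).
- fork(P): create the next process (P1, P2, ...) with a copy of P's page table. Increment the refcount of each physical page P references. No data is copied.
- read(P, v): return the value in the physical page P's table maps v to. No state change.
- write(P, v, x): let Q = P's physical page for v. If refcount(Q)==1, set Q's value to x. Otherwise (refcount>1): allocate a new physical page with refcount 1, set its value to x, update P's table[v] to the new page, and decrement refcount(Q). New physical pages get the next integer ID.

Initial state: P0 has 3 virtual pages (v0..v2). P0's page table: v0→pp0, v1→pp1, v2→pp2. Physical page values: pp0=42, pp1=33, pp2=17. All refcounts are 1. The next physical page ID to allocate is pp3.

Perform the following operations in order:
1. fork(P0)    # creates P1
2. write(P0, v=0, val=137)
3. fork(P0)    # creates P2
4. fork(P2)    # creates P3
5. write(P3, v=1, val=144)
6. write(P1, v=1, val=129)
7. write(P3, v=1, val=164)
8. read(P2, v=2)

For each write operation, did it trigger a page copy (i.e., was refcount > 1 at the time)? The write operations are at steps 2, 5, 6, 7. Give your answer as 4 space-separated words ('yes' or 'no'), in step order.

Op 1: fork(P0) -> P1. 3 ppages; refcounts: pp0:2 pp1:2 pp2:2
Op 2: write(P0, v0, 137). refcount(pp0)=2>1 -> COPY to pp3. 4 ppages; refcounts: pp0:1 pp1:2 pp2:2 pp3:1
Op 3: fork(P0) -> P2. 4 ppages; refcounts: pp0:1 pp1:3 pp2:3 pp3:2
Op 4: fork(P2) -> P3. 4 ppages; refcounts: pp0:1 pp1:4 pp2:4 pp3:3
Op 5: write(P3, v1, 144). refcount(pp1)=4>1 -> COPY to pp4. 5 ppages; refcounts: pp0:1 pp1:3 pp2:4 pp3:3 pp4:1
Op 6: write(P1, v1, 129). refcount(pp1)=3>1 -> COPY to pp5. 6 ppages; refcounts: pp0:1 pp1:2 pp2:4 pp3:3 pp4:1 pp5:1
Op 7: write(P3, v1, 164). refcount(pp4)=1 -> write in place. 6 ppages; refcounts: pp0:1 pp1:2 pp2:4 pp3:3 pp4:1 pp5:1
Op 8: read(P2, v2) -> 17. No state change.

yes yes yes no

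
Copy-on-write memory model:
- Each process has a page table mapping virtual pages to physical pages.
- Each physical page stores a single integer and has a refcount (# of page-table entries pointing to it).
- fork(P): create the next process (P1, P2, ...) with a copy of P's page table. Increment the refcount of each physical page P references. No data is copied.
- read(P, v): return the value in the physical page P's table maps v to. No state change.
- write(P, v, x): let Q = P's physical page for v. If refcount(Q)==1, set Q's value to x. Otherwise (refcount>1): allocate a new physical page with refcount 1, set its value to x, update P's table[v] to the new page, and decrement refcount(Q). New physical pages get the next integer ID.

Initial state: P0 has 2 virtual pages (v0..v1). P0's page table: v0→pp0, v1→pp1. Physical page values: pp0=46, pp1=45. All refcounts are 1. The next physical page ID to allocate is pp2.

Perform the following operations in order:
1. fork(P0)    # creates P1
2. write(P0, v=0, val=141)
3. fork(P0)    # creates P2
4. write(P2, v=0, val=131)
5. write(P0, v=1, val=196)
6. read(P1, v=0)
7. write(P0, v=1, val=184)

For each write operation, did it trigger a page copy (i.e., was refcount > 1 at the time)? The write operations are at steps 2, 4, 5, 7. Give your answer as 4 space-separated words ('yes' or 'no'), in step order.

Op 1: fork(P0) -> P1. 2 ppages; refcounts: pp0:2 pp1:2
Op 2: write(P0, v0, 141). refcount(pp0)=2>1 -> COPY to pp2. 3 ppages; refcounts: pp0:1 pp1:2 pp2:1
Op 3: fork(P0) -> P2. 3 ppages; refcounts: pp0:1 pp1:3 pp2:2
Op 4: write(P2, v0, 131). refcount(pp2)=2>1 -> COPY to pp3. 4 ppages; refcounts: pp0:1 pp1:3 pp2:1 pp3:1
Op 5: write(P0, v1, 196). refcount(pp1)=3>1 -> COPY to pp4. 5 ppages; refcounts: pp0:1 pp1:2 pp2:1 pp3:1 pp4:1
Op 6: read(P1, v0) -> 46. No state change.
Op 7: write(P0, v1, 184). refcount(pp4)=1 -> write in place. 5 ppages; refcounts: pp0:1 pp1:2 pp2:1 pp3:1 pp4:1

yes yes yes no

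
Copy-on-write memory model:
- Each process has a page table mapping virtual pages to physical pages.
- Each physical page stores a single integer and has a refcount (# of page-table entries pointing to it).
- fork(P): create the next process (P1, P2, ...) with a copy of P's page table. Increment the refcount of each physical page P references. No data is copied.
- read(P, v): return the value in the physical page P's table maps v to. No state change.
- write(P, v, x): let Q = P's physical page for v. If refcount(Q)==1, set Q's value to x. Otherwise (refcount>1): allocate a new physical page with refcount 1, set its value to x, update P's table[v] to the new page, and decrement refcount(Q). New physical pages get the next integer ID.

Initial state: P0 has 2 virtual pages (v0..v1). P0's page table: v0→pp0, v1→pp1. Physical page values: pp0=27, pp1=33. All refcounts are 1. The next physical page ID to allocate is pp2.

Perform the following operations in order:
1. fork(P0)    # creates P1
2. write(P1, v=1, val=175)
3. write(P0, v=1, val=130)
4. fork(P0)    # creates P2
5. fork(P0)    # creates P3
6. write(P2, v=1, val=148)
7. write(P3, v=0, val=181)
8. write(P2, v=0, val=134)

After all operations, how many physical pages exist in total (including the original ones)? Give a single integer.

Answer: 6

Derivation:
Op 1: fork(P0) -> P1. 2 ppages; refcounts: pp0:2 pp1:2
Op 2: write(P1, v1, 175). refcount(pp1)=2>1 -> COPY to pp2. 3 ppages; refcounts: pp0:2 pp1:1 pp2:1
Op 3: write(P0, v1, 130). refcount(pp1)=1 -> write in place. 3 ppages; refcounts: pp0:2 pp1:1 pp2:1
Op 4: fork(P0) -> P2. 3 ppages; refcounts: pp0:3 pp1:2 pp2:1
Op 5: fork(P0) -> P3. 3 ppages; refcounts: pp0:4 pp1:3 pp2:1
Op 6: write(P2, v1, 148). refcount(pp1)=3>1 -> COPY to pp3. 4 ppages; refcounts: pp0:4 pp1:2 pp2:1 pp3:1
Op 7: write(P3, v0, 181). refcount(pp0)=4>1 -> COPY to pp4. 5 ppages; refcounts: pp0:3 pp1:2 pp2:1 pp3:1 pp4:1
Op 8: write(P2, v0, 134). refcount(pp0)=3>1 -> COPY to pp5. 6 ppages; refcounts: pp0:2 pp1:2 pp2:1 pp3:1 pp4:1 pp5:1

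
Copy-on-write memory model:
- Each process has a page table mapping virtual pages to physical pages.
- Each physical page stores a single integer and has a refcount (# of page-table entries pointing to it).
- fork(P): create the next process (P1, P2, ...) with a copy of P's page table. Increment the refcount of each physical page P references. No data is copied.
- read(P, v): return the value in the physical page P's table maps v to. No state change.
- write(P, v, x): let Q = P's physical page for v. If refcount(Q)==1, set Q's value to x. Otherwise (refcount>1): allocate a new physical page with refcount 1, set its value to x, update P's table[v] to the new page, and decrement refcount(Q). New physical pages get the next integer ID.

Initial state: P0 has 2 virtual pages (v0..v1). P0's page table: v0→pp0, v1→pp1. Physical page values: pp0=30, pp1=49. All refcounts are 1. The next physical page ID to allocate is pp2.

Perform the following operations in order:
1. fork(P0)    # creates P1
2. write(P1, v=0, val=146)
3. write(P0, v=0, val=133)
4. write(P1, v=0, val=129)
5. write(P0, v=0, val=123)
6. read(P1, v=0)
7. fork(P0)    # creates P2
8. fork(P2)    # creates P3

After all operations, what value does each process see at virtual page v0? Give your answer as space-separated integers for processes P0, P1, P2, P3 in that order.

Op 1: fork(P0) -> P1. 2 ppages; refcounts: pp0:2 pp1:2
Op 2: write(P1, v0, 146). refcount(pp0)=2>1 -> COPY to pp2. 3 ppages; refcounts: pp0:1 pp1:2 pp2:1
Op 3: write(P0, v0, 133). refcount(pp0)=1 -> write in place. 3 ppages; refcounts: pp0:1 pp1:2 pp2:1
Op 4: write(P1, v0, 129). refcount(pp2)=1 -> write in place. 3 ppages; refcounts: pp0:1 pp1:2 pp2:1
Op 5: write(P0, v0, 123). refcount(pp0)=1 -> write in place. 3 ppages; refcounts: pp0:1 pp1:2 pp2:1
Op 6: read(P1, v0) -> 129. No state change.
Op 7: fork(P0) -> P2. 3 ppages; refcounts: pp0:2 pp1:3 pp2:1
Op 8: fork(P2) -> P3. 3 ppages; refcounts: pp0:3 pp1:4 pp2:1
P0: v0 -> pp0 = 123
P1: v0 -> pp2 = 129
P2: v0 -> pp0 = 123
P3: v0 -> pp0 = 123

Answer: 123 129 123 123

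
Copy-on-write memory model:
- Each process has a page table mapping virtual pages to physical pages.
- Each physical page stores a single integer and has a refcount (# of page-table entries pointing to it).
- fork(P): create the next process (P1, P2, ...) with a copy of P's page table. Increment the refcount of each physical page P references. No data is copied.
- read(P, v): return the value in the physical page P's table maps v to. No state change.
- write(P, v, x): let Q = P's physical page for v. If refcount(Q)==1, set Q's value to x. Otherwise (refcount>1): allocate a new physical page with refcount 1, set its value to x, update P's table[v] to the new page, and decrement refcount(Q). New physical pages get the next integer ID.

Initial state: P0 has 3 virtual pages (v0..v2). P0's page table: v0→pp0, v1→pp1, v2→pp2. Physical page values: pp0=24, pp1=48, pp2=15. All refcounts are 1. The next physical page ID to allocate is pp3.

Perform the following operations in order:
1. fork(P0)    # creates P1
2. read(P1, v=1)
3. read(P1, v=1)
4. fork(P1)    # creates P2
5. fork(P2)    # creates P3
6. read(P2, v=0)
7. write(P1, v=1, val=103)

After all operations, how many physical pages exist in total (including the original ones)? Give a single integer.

Op 1: fork(P0) -> P1. 3 ppages; refcounts: pp0:2 pp1:2 pp2:2
Op 2: read(P1, v1) -> 48. No state change.
Op 3: read(P1, v1) -> 48. No state change.
Op 4: fork(P1) -> P2. 3 ppages; refcounts: pp0:3 pp1:3 pp2:3
Op 5: fork(P2) -> P3. 3 ppages; refcounts: pp0:4 pp1:4 pp2:4
Op 6: read(P2, v0) -> 24. No state change.
Op 7: write(P1, v1, 103). refcount(pp1)=4>1 -> COPY to pp3. 4 ppages; refcounts: pp0:4 pp1:3 pp2:4 pp3:1

Answer: 4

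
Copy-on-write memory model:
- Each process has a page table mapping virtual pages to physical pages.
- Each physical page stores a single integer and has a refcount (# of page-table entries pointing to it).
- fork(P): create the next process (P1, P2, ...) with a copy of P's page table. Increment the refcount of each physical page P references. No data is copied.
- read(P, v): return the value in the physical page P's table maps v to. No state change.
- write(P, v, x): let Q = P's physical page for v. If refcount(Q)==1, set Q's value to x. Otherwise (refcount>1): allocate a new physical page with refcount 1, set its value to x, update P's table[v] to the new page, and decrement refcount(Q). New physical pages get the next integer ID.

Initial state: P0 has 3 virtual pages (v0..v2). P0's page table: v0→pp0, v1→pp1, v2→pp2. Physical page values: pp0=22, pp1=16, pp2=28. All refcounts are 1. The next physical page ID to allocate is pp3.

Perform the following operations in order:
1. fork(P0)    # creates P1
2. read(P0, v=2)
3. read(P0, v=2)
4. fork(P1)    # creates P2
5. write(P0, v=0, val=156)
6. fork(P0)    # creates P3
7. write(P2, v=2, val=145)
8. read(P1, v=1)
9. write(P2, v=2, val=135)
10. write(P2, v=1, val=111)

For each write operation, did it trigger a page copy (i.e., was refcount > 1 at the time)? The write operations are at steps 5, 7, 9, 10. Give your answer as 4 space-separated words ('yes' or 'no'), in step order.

Op 1: fork(P0) -> P1. 3 ppages; refcounts: pp0:2 pp1:2 pp2:2
Op 2: read(P0, v2) -> 28. No state change.
Op 3: read(P0, v2) -> 28. No state change.
Op 4: fork(P1) -> P2. 3 ppages; refcounts: pp0:3 pp1:3 pp2:3
Op 5: write(P0, v0, 156). refcount(pp0)=3>1 -> COPY to pp3. 4 ppages; refcounts: pp0:2 pp1:3 pp2:3 pp3:1
Op 6: fork(P0) -> P3. 4 ppages; refcounts: pp0:2 pp1:4 pp2:4 pp3:2
Op 7: write(P2, v2, 145). refcount(pp2)=4>1 -> COPY to pp4. 5 ppages; refcounts: pp0:2 pp1:4 pp2:3 pp3:2 pp4:1
Op 8: read(P1, v1) -> 16. No state change.
Op 9: write(P2, v2, 135). refcount(pp4)=1 -> write in place. 5 ppages; refcounts: pp0:2 pp1:4 pp2:3 pp3:2 pp4:1
Op 10: write(P2, v1, 111). refcount(pp1)=4>1 -> COPY to pp5. 6 ppages; refcounts: pp0:2 pp1:3 pp2:3 pp3:2 pp4:1 pp5:1

yes yes no yes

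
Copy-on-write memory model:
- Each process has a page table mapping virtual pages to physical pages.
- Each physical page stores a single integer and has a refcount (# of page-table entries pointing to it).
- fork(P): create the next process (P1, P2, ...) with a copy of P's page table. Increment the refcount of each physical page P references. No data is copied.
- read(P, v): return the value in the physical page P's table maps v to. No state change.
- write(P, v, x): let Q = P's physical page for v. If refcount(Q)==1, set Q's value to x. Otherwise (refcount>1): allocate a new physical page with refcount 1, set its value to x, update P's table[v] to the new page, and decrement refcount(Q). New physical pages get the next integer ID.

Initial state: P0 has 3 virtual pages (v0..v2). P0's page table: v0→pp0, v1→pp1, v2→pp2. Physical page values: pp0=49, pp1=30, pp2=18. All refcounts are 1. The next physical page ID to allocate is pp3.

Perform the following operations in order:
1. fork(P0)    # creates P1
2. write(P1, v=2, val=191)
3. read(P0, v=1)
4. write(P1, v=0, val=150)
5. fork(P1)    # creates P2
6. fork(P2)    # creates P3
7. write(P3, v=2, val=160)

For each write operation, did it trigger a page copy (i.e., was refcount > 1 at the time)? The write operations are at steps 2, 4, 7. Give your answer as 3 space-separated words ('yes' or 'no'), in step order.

Op 1: fork(P0) -> P1. 3 ppages; refcounts: pp0:2 pp1:2 pp2:2
Op 2: write(P1, v2, 191). refcount(pp2)=2>1 -> COPY to pp3. 4 ppages; refcounts: pp0:2 pp1:2 pp2:1 pp3:1
Op 3: read(P0, v1) -> 30. No state change.
Op 4: write(P1, v0, 150). refcount(pp0)=2>1 -> COPY to pp4. 5 ppages; refcounts: pp0:1 pp1:2 pp2:1 pp3:1 pp4:1
Op 5: fork(P1) -> P2. 5 ppages; refcounts: pp0:1 pp1:3 pp2:1 pp3:2 pp4:2
Op 6: fork(P2) -> P3. 5 ppages; refcounts: pp0:1 pp1:4 pp2:1 pp3:3 pp4:3
Op 7: write(P3, v2, 160). refcount(pp3)=3>1 -> COPY to pp5. 6 ppages; refcounts: pp0:1 pp1:4 pp2:1 pp3:2 pp4:3 pp5:1

yes yes yes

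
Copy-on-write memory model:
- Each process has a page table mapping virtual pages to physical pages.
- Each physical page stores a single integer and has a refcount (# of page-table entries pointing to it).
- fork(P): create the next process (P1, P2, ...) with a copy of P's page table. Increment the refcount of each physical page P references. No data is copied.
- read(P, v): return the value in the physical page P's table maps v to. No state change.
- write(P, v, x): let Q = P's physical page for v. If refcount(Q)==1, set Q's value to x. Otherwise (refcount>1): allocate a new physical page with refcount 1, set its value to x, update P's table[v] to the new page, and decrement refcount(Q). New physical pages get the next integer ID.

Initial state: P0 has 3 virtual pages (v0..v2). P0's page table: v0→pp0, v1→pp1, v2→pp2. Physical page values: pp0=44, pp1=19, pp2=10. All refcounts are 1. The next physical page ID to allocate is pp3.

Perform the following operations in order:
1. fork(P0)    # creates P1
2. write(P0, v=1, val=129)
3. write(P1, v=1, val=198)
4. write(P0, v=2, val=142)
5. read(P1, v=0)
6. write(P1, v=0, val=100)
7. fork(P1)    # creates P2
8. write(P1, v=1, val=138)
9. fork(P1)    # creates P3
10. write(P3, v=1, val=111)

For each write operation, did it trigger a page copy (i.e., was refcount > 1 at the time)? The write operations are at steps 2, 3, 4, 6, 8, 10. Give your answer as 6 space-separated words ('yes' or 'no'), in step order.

Op 1: fork(P0) -> P1. 3 ppages; refcounts: pp0:2 pp1:2 pp2:2
Op 2: write(P0, v1, 129). refcount(pp1)=2>1 -> COPY to pp3. 4 ppages; refcounts: pp0:2 pp1:1 pp2:2 pp3:1
Op 3: write(P1, v1, 198). refcount(pp1)=1 -> write in place. 4 ppages; refcounts: pp0:2 pp1:1 pp2:2 pp3:1
Op 4: write(P0, v2, 142). refcount(pp2)=2>1 -> COPY to pp4. 5 ppages; refcounts: pp0:2 pp1:1 pp2:1 pp3:1 pp4:1
Op 5: read(P1, v0) -> 44. No state change.
Op 6: write(P1, v0, 100). refcount(pp0)=2>1 -> COPY to pp5. 6 ppages; refcounts: pp0:1 pp1:1 pp2:1 pp3:1 pp4:1 pp5:1
Op 7: fork(P1) -> P2. 6 ppages; refcounts: pp0:1 pp1:2 pp2:2 pp3:1 pp4:1 pp5:2
Op 8: write(P1, v1, 138). refcount(pp1)=2>1 -> COPY to pp6. 7 ppages; refcounts: pp0:1 pp1:1 pp2:2 pp3:1 pp4:1 pp5:2 pp6:1
Op 9: fork(P1) -> P3. 7 ppages; refcounts: pp0:1 pp1:1 pp2:3 pp3:1 pp4:1 pp5:3 pp6:2
Op 10: write(P3, v1, 111). refcount(pp6)=2>1 -> COPY to pp7. 8 ppages; refcounts: pp0:1 pp1:1 pp2:3 pp3:1 pp4:1 pp5:3 pp6:1 pp7:1

yes no yes yes yes yes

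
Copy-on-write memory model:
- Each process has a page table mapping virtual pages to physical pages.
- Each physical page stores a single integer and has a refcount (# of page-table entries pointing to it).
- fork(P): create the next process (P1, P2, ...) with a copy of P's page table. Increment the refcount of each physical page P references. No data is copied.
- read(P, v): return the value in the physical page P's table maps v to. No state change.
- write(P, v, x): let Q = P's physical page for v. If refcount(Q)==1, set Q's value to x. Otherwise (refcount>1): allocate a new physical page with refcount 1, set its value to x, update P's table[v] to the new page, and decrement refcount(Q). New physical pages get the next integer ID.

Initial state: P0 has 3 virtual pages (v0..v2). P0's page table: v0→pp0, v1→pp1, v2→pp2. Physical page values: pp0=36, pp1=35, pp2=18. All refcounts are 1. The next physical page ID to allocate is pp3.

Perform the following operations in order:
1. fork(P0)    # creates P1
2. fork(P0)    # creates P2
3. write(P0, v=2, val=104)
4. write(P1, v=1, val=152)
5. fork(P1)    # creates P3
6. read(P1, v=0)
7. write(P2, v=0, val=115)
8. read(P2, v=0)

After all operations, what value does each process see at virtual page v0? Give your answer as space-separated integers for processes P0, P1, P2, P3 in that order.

Op 1: fork(P0) -> P1. 3 ppages; refcounts: pp0:2 pp1:2 pp2:2
Op 2: fork(P0) -> P2. 3 ppages; refcounts: pp0:3 pp1:3 pp2:3
Op 3: write(P0, v2, 104). refcount(pp2)=3>1 -> COPY to pp3. 4 ppages; refcounts: pp0:3 pp1:3 pp2:2 pp3:1
Op 4: write(P1, v1, 152). refcount(pp1)=3>1 -> COPY to pp4. 5 ppages; refcounts: pp0:3 pp1:2 pp2:2 pp3:1 pp4:1
Op 5: fork(P1) -> P3. 5 ppages; refcounts: pp0:4 pp1:2 pp2:3 pp3:1 pp4:2
Op 6: read(P1, v0) -> 36. No state change.
Op 7: write(P2, v0, 115). refcount(pp0)=4>1 -> COPY to pp5. 6 ppages; refcounts: pp0:3 pp1:2 pp2:3 pp3:1 pp4:2 pp5:1
Op 8: read(P2, v0) -> 115. No state change.
P0: v0 -> pp0 = 36
P1: v0 -> pp0 = 36
P2: v0 -> pp5 = 115
P3: v0 -> pp0 = 36

Answer: 36 36 115 36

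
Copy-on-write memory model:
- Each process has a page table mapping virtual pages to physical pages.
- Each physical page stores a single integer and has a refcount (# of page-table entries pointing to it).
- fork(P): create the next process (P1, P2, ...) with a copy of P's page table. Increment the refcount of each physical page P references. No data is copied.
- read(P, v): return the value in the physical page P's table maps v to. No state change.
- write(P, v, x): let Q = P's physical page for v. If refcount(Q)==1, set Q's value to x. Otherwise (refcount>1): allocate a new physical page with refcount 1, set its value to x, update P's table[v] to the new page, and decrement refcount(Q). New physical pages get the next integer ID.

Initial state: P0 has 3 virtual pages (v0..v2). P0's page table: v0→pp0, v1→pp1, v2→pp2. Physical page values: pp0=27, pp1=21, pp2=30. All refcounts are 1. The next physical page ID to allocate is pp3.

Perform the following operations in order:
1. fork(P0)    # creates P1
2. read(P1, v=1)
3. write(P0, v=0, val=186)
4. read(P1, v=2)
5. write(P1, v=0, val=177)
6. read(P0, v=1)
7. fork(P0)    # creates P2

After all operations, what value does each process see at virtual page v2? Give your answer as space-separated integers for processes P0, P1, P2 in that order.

Op 1: fork(P0) -> P1. 3 ppages; refcounts: pp0:2 pp1:2 pp2:2
Op 2: read(P1, v1) -> 21. No state change.
Op 3: write(P0, v0, 186). refcount(pp0)=2>1 -> COPY to pp3. 4 ppages; refcounts: pp0:1 pp1:2 pp2:2 pp3:1
Op 4: read(P1, v2) -> 30. No state change.
Op 5: write(P1, v0, 177). refcount(pp0)=1 -> write in place. 4 ppages; refcounts: pp0:1 pp1:2 pp2:2 pp3:1
Op 6: read(P0, v1) -> 21. No state change.
Op 7: fork(P0) -> P2. 4 ppages; refcounts: pp0:1 pp1:3 pp2:3 pp3:2
P0: v2 -> pp2 = 30
P1: v2 -> pp2 = 30
P2: v2 -> pp2 = 30

Answer: 30 30 30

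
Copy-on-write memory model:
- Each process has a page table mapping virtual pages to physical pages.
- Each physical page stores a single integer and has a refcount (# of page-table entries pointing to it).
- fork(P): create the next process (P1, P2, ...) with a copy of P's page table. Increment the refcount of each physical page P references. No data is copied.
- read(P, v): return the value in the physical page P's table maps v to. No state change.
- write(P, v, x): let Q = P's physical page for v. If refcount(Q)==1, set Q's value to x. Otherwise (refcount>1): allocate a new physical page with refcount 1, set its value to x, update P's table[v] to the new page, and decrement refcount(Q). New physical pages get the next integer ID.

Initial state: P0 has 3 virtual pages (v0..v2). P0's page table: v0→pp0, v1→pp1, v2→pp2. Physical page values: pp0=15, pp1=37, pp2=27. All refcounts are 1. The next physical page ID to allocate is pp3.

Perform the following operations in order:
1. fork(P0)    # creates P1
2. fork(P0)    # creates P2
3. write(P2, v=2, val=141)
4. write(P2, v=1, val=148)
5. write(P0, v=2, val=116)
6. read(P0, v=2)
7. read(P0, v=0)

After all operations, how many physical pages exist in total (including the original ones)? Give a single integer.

Op 1: fork(P0) -> P1. 3 ppages; refcounts: pp0:2 pp1:2 pp2:2
Op 2: fork(P0) -> P2. 3 ppages; refcounts: pp0:3 pp1:3 pp2:3
Op 3: write(P2, v2, 141). refcount(pp2)=3>1 -> COPY to pp3. 4 ppages; refcounts: pp0:3 pp1:3 pp2:2 pp3:1
Op 4: write(P2, v1, 148). refcount(pp1)=3>1 -> COPY to pp4. 5 ppages; refcounts: pp0:3 pp1:2 pp2:2 pp3:1 pp4:1
Op 5: write(P0, v2, 116). refcount(pp2)=2>1 -> COPY to pp5. 6 ppages; refcounts: pp0:3 pp1:2 pp2:1 pp3:1 pp4:1 pp5:1
Op 6: read(P0, v2) -> 116. No state change.
Op 7: read(P0, v0) -> 15. No state change.

Answer: 6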